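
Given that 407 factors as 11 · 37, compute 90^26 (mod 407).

Mod 11: 90 ≡ 2; by Fermat, exponent reduces to 26 mod 10 = 6; 2^6 ≡ 9 (mod 11).
Mod 37: 90 ≡ 16; 16^26 ≡ 7 (mod 37).
Combine by CRT: x ≡ 9 (mod 11), x ≡ 7 (mod 37) ⇒ x ≡ 229 (mod 407).

229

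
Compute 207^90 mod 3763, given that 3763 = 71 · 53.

Mod 71: 207 ≡ 65; by Fermat, exponent reduces to 90 mod 70 = 20; 65^20 ≡ 45 (mod 71).
Mod 53: 207 ≡ 48; by Fermat, exponent reduces to 90 mod 52 = 38; 48^38 ≡ 6 (mod 53).
Combine by CRT: x ≡ 45 (mod 71), x ≡ 6 (mod 53) ⇒ x ≡ 3027 (mod 3763).

3027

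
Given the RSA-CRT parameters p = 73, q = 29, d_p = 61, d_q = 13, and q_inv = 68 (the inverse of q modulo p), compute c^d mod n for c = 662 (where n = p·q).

690

m₁ = c^(d_p) mod p: c ≡ 5 (mod 73), and 5^61 mod 73 = 33.
m₂ = c^(d_q) mod q: c ≡ 24 (mod 29), and 24^13 mod 29 = 23.
h = q_inv·(m₁ − m₂) mod p = 68·(33 − 23) mod 73 = 23.
m = m₂ + h·q = 23 + 23·29 = 690.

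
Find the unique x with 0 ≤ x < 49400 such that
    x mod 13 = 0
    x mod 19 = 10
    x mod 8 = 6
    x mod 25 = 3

26078

From x ≡ 0 (mod 13) write x = 0 + 13t. Substituting into x ≡ 10 (mod 19) gives 13t ≡ 10 (mod 19), and since 13⁻¹ ≡ 3 (mod 19), t ≡ 11. Hence x ≡ 0 + 13·11 = 143 (mod 247).
From x ≡ 143 (mod 247) write x = 143 + 247t. Substituting into x ≡ 6 (mod 8) gives 247t ≡ 7 (mod 8), and since 7⁻¹ ≡ 7 (mod 8), t ≡ 1. Hence x ≡ 143 + 247·1 = 390 (mod 1976).
From x ≡ 390 (mod 1976) write x = 390 + 1976t. Substituting into x ≡ 3 (mod 25) gives 1976t ≡ 13 (mod 25), and since 1⁻¹ ≡ 1 (mod 25), t ≡ 13. Hence x ≡ 390 + 1976·13 = 26078 (mod 49400).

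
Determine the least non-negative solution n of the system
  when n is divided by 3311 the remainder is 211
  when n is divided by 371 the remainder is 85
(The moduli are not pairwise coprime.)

gcd(3311, 371) = 7 and 7 | (85 − 211), so the pair is consistent; merging gives n ≡ 102852 (mod 175483), where 175483 = lcm(3311, 371).
The solution is unique modulo lcm(3311, 371) = 175483.

102852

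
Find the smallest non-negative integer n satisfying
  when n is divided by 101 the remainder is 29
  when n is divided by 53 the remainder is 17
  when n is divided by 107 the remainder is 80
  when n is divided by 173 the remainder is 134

57508621

From n ≡ 29 (mod 101) write n = 29 + 101t. Substituting into n ≡ 17 (mod 53) gives 101t ≡ 41 (mod 53), and since 48⁻¹ ≡ 21 (mod 53), t ≡ 13. Hence n ≡ 29 + 101·13 = 1342 (mod 5353).
From n ≡ 1342 (mod 5353) write n = 1342 + 5353t. Substituting into n ≡ 80 (mod 107) gives 5353t ≡ 22 (mod 107), and since 3⁻¹ ≡ 36 (mod 107), t ≡ 43. Hence n ≡ 1342 + 5353·43 = 231521 (mod 572771).
From n ≡ 231521 (mod 572771) write n = 231521 + 572771t. Substituting into n ≡ 134 (mod 173) gives 572771t ≡ 87 (mod 173), and since 141⁻¹ ≡ 27 (mod 173), t ≡ 100. Hence n ≡ 231521 + 572771·100 = 57508621 (mod 99089383).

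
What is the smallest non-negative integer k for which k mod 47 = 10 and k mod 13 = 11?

From k ≡ 10 (mod 47) write k = 10 + 47t. Substituting into k ≡ 11 (mod 13) gives 47t ≡ 1 (mod 13), and since 8⁻¹ ≡ 5 (mod 13), t ≡ 5. Hence k ≡ 10 + 47·5 = 245 (mod 611).

245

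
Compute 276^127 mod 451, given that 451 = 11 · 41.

Mod 11: 276 ≡ 1; by Fermat, exponent reduces to 127 mod 10 = 7; 1^7 ≡ 1 (mod 11).
Mod 41: 276 ≡ 30; by Fermat, exponent reduces to 127 mod 40 = 7; 30^7 ≡ 6 (mod 41).
Combine by CRT: x ≡ 1 (mod 11), x ≡ 6 (mod 41) ⇒ x ≡ 375 (mod 451).

375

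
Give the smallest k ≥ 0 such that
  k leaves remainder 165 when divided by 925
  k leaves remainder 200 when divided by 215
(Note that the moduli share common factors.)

Combine the congruences pairwise.
gcd(925, 215) = 5 and 5 | (200 − 165), so the pair is consistent; merging gives k ≡ 25140 (mod 39775), where 39775 = lcm(925, 215).
The solution is unique modulo lcm(925, 215) = 39775.

25140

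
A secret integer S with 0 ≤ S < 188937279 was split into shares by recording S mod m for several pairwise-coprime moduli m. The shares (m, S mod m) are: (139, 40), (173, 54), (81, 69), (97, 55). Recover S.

The moduli are pairwise coprime; N = 139·173·81·97 = 188937279.
N/139 = 1359261; 1359261 ≡ 119 (mod 139); 119·132 ≡ 1, so inverse 132.
N/173 = 1092123; 1092123 ≡ 147 (mod 173); 147·153 ≡ 1, so inverse 153.
N/81 = 2332559; 2332559 ≡ 2 (mod 81); 2·41 ≡ 1, so inverse 41.
N/97 = 1947807; 1947807 ≡ 47 (mod 97); 47·64 ≡ 1, so inverse 64.
S ≡ 40·1359261·132 + 54·1092123·153 + 69·2332559·41 + 55·1947807·64 = 29655108357.
29655108357 mod 188937279 = 180892833.

180892833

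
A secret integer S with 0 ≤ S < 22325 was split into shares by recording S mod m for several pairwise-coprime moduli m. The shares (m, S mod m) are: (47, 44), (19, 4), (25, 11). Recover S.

From S ≡ 44 (mod 47) write S = 44 + 47t. Substituting into S ≡ 4 (mod 19) gives 47t ≡ 17 (mod 19), and since 9⁻¹ ≡ 17 (mod 19), t ≡ 4. Hence S ≡ 44 + 47·4 = 232 (mod 893).
From S ≡ 232 (mod 893) write S = 232 + 893t. Substituting into S ≡ 11 (mod 25) gives 893t ≡ 4 (mod 25), and since 18⁻¹ ≡ 7 (mod 25), t ≡ 3. Hence S ≡ 232 + 893·3 = 2911 (mod 22325).

2911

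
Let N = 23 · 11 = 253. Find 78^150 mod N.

Mod 23: 78 ≡ 9; by Fermat, exponent reduces to 150 mod 22 = 18; 9^18 ≡ 4 (mod 23).
Mod 11: 78 ≡ 1; since 10 | 150, by Fermat 1^150 ≡ 1 (mod 11).
Combine by CRT: x ≡ 4 (mod 23), x ≡ 1 (mod 11) ⇒ x ≡ 188 (mod 253).

188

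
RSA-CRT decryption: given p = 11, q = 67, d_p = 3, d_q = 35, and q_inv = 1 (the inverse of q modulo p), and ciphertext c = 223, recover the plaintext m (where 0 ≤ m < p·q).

82

m₁ = c^(d_p) mod p: c ≡ 3 (mod 11), and 3^3 mod 11 = 5.
m₂ = c^(d_q) mod q: c ≡ 22 (mod 67), and 22^35 mod 67 = 15.
h = q_inv·(m₁ − m₂) mod p = 1·(5 − 15) mod 11 = 1.
m = m₂ + h·q = 15 + 1·67 = 82.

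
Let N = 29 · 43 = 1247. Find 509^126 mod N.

1

Mod 29: 509 ≡ 16; by Fermat, exponent reduces to 126 mod 28 = 14; 16^14 ≡ 1 (mod 29).
Mod 43: 509 ≡ 36; since 42 | 126, by Fermat 36^126 ≡ 1 (mod 43).
Combine by CRT: x ≡ 1 (mod 29), x ≡ 1 (mod 43) ⇒ x ≡ 1 (mod 1247).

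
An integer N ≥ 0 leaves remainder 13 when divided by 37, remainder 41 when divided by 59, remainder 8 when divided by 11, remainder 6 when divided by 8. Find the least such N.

75974

The moduli are pairwise coprime; M = 37·59·11·8 = 192104.
M/37 = 5192; 5192 ≡ 12 (mod 37); 12·34 ≡ 1, so inverse 34.
M/59 = 3256; 3256 ≡ 11 (mod 59); 11·43 ≡ 1, so inverse 43.
M/11 = 17464; 17464 ≡ 7 (mod 11); 7·8 ≡ 1, so inverse 8.
M/8 = 24013; 24013 ≡ 5 (mod 8); 5·5 ≡ 1, so inverse 5.
N ≡ 13·5192·34 + 41·3256·43 + 8·17464·8 + 6·24013·5 = 9873278.
9873278 mod 192104 = 75974.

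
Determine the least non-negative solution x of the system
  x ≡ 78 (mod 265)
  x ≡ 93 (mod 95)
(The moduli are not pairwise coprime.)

gcd(265, 95) = 5 and 5 | (93 − 78), so the pair is consistent; merging gives x ≡ 1138 (mod 5035), where 5035 = lcm(265, 95).
The solution is unique modulo lcm(265, 95) = 5035.

1138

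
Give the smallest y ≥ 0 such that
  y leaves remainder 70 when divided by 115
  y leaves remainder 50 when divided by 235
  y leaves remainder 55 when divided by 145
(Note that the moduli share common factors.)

11800

Combine the congruences pairwise.
gcd(115, 235) = 5 and 5 | (50 − 70), so the pair is consistent; merging gives y ≡ 990 (mod 5405), where 5405 = lcm(115, 235).
gcd(5405, 145) = 5 and 5 | (55 − 990), so the pair is consistent; merging gives y ≡ 11800 (mod 156745), where 156745 = lcm(5405, 145).
The solution is unique modulo lcm(115, 235, 145) = 156745.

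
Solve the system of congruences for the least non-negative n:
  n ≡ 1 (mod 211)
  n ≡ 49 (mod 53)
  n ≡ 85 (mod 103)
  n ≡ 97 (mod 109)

94463857

The moduli are pairwise coprime; M = 211·53·103·109 = 125551541.
M/211 = 595031; 595031 ≡ 11 (mod 211); 11·96 ≡ 1, so inverse 96.
M/53 = 2368897; 2368897 ≡ 9 (mod 53); 9·6 ≡ 1, so inverse 6.
M/103 = 1218947; 1218947 ≡ 45 (mod 103); 45·87 ≡ 1, so inverse 87.
M/109 = 1151849; 1151849 ≡ 46 (mod 109); 46·64 ≡ 1, so inverse 64.
n ≡ 1·595031·96 + 49·2368897·6 + 85·1218947·87 + 97·1151849·64 = 16918370351.
16918370351 mod 125551541 = 94463857.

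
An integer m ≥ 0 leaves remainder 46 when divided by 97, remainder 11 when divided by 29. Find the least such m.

Combine the congruences pairwise.
From m ≡ 46 (mod 97) write m = 46 + 97t. Substituting into m ≡ 11 (mod 29) gives 97t ≡ 23 (mod 29), and since 10⁻¹ ≡ 3 (mod 29), t ≡ 11. Hence m ≡ 46 + 97·11 = 1113 (mod 2813).

1113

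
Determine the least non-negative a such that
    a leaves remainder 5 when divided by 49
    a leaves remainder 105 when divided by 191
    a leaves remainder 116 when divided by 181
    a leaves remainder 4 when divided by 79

79302732

The moduli are pairwise coprime; N = 49·191·181·79 = 133824341.
N/49 = 2731109; 2731109 ≡ 45 (mod 49); 45·12 ≡ 1, so inverse 12.
N/191 = 700651; 700651 ≡ 63 (mod 191); 63·94 ≡ 1, so inverse 94.
N/181 = 739361; 739361 ≡ 157 (mod 181); 157·98 ≡ 1, so inverse 98.
N/79 = 1693979; 1693979 ≡ 61 (mod 79); 61·57 ≡ 1, so inverse 57.
a ≡ 5·2731109·12 + 105·700651·94 + 116·739361·98 + 4·1693979·57 = 15870574970.
15870574970 mod 133824341 = 79302732.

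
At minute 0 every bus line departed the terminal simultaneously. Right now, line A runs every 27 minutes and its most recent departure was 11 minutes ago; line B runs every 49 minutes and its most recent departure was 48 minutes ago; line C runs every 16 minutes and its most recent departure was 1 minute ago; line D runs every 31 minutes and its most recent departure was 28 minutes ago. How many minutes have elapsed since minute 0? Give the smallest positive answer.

229025

From t ≡ 11 (mod 27) write t = 11 + 27s. Substituting into t ≡ 48 (mod 49) gives 27s ≡ 37 (mod 49), and since 27⁻¹ ≡ 20 (mod 49), s ≡ 5. Hence t ≡ 11 + 27·5 = 146 (mod 1323).
From t ≡ 146 (mod 1323) write t = 146 + 1323s. Substituting into t ≡ 1 (mod 16) gives 1323s ≡ 15 (mod 16), and since 11⁻¹ ≡ 3 (mod 16), s ≡ 13. Hence t ≡ 146 + 1323·13 = 17345 (mod 21168).
From t ≡ 17345 (mod 21168) write t = 17345 + 21168s. Substituting into t ≡ 28 (mod 31) gives 21168s ≡ 12 (mod 31), and since 26⁻¹ ≡ 6 (mod 31), s ≡ 10. Hence t ≡ 17345 + 21168·10 = 229025 (mod 656208).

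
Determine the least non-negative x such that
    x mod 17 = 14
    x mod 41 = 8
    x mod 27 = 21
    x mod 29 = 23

468228

The moduli are pairwise coprime; N = 17·41·27·29 = 545751.
N/17 = 32103; 32103 ≡ 7 (mod 17); 7·5 ≡ 1, so inverse 5.
N/41 = 13311; 13311 ≡ 27 (mod 41); 27·38 ≡ 1, so inverse 38.
N/27 = 20213; 20213 ≡ 17 (mod 27); 17·8 ≡ 1, so inverse 8.
N/29 = 18819; 18819 ≡ 27 (mod 29); 27·14 ≡ 1, so inverse 14.
x ≡ 14·32103·5 + 8·13311·38 + 21·20213·8 + 23·18819·14 = 15749256.
15749256 mod 545751 = 468228.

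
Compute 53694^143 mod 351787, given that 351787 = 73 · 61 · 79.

152731

Mod 73: 53694 ≡ 39; by Fermat, exponent reduces to 143 mod 72 = 71; 39^71 ≡ 15 (mod 73).
Mod 61: 53694 ≡ 14; by Fermat, exponent reduces to 143 mod 60 = 23; 14^23 ≡ 48 (mod 61).
Mod 79: 53694 ≡ 53; by Fermat, exponent reduces to 143 mod 78 = 65; 53^65 ≡ 24 (mod 79).
Combine by CRT: x ≡ 15 (mod 73), x ≡ 48 (mod 61), x ≡ 24 (mod 79) ⇒ x ≡ 152731 (mod 351787).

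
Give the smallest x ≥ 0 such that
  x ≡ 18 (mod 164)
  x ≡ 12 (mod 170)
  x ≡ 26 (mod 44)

Combine the congruences pairwise.
gcd(164, 170) = 2 and 2 | (12 − 18), so the pair is consistent; merging gives x ≡ 182 (mod 13940), where 13940 = lcm(164, 170).
gcd(13940, 44) = 4 and 4 | (26 − 182), so the pair is consistent; merging gives x ≡ 42002 (mod 153340), where 153340 = lcm(13940, 44).
The solution is unique modulo lcm(164, 170, 44) = 153340.

42002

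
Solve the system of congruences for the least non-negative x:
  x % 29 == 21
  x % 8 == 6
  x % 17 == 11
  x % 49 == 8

52830

The moduli are pairwise coprime; N = 29·8·17·49 = 193256.
N/29 = 6664; 6664 ≡ 23 (mod 29); 23·24 ≡ 1, so inverse 24.
N/8 = 24157; 24157 ≡ 5 (mod 8); 5·5 ≡ 1, so inverse 5.
N/17 = 11368; 11368 ≡ 12 (mod 17); 12·10 ≡ 1, so inverse 10.
N/49 = 3944; 3944 ≡ 24 (mod 49); 24·47 ≡ 1, so inverse 47.
x ≡ 21·6664·24 + 6·24157·5 + 11·11368·10 + 8·3944·47 = 6816790.
6816790 mod 193256 = 52830.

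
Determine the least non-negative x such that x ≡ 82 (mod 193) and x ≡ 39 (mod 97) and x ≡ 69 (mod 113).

1412456

The moduli are pairwise coprime; N = 193·97·113 = 2115473.
N/193 = 10961; 10961 ≡ 153 (mod 193); 153·82 ≡ 1, so inverse 82.
N/97 = 21809; 21809 ≡ 81 (mod 97); 81·6 ≡ 1, so inverse 6.
N/113 = 18721; 18721 ≡ 76 (mod 113); 76·58 ≡ 1, so inverse 58.
x ≡ 82·10961·82 + 39·21809·6 + 69·18721·58 = 153726512.
153726512 mod 2115473 = 1412456.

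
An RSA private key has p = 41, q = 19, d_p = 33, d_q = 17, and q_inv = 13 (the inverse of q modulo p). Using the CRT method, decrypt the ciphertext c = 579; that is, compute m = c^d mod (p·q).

m₁ = c^(d_p) mod p: c ≡ 5 (mod 41), and 5^33 mod 41 = 39.
m₂ = c^(d_q) mod q: c ≡ 9 (mod 19), and 9^17 mod 19 = 17.
h = q_inv·(m₁ − m₂) mod p = 13·(39 − 17) mod 41 = 40.
m = m₂ + h·q = 17 + 40·19 = 777.

777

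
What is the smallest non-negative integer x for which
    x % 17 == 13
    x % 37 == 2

557

From x ≡ 13 (mod 17) write x = 13 + 17t. Substituting into x ≡ 2 (mod 37) gives 17t ≡ 26 (mod 37), and since 17⁻¹ ≡ 24 (mod 37), t ≡ 32. Hence x ≡ 13 + 17·32 = 557 (mod 629).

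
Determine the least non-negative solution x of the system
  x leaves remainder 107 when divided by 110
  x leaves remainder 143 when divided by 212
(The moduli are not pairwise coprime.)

Combine the congruences pairwise.
gcd(110, 212) = 2 and 2 | (143 − 107), so the pair is consistent; merging gives x ≡ 6927 (mod 11660), where 11660 = lcm(110, 212).
The solution is unique modulo lcm(110, 212) = 11660.

6927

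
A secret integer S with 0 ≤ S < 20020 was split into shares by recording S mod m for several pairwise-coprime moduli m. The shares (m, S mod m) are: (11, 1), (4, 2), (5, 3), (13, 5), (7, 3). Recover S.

16138

From S ≡ 1 (mod 11) write S = 1 + 11t. Substituting into S ≡ 2 (mod 4) gives 11t ≡ 1 (mod 4), and since 3⁻¹ ≡ 3 (mod 4), t ≡ 3. Hence S ≡ 1 + 11·3 = 34 (mod 44).
From S ≡ 34 (mod 44) write S = 34 + 44t. Substituting into S ≡ 3 (mod 5) gives 44t ≡ 4 (mod 5), and since 4⁻¹ ≡ 4 (mod 5), t ≡ 1. Hence S ≡ 34 + 44·1 = 78 (mod 220).
From S ≡ 78 (mod 220) write S = 78 + 220t. Substituting into S ≡ 5 (mod 13) gives 220t ≡ 5 (mod 13), and since 12⁻¹ ≡ 12 (mod 13), t ≡ 8. Hence S ≡ 78 + 220·8 = 1838 (mod 2860).
From S ≡ 1838 (mod 2860) write S = 1838 + 2860t. Substituting into S ≡ 3 (mod 7) gives 2860t ≡ 6 (mod 7), and since 4⁻¹ ≡ 2 (mod 7), t ≡ 5. Hence S ≡ 1838 + 2860·5 = 16138 (mod 20020).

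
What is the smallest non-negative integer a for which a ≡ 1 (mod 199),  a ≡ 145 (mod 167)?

17513

Combine the congruences pairwise.
From a ≡ 1 (mod 199) write a = 1 + 199t. Substituting into a ≡ 145 (mod 167) gives 199t ≡ 144 (mod 167), and since 32⁻¹ ≡ 47 (mod 167), t ≡ 88. Hence a ≡ 1 + 199·88 = 17513 (mod 33233).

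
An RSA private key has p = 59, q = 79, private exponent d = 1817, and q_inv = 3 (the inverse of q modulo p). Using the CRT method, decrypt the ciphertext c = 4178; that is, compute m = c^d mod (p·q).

607

d_p = d mod (p−1) = 1817 mod 58 = 19; d_q = d mod (q−1) = 23.
m₁ = c^(d_p) mod p: c ≡ 48 (mod 59), and 48^19 mod 59 = 17.
m₂ = c^(d_q) mod q: c ≡ 70 (mod 79), and 70^23 mod 79 = 54.
h = q_inv·(m₁ − m₂) mod p = 3·(17 − 54) mod 59 = 7.
m = m₂ + h·q = 54 + 7·79 = 607.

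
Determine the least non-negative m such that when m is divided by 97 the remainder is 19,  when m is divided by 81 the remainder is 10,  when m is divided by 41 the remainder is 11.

The moduli are pairwise coprime; N = 97·81·41 = 322137.
N/97 = 3321; 3321 ≡ 23 (mod 97); 23·38 ≡ 1, so inverse 38.
N/81 = 3977; 3977 ≡ 8 (mod 81); 8·71 ≡ 1, so inverse 71.
N/41 = 7857; 7857 ≡ 26 (mod 41); 26·30 ≡ 1, so inverse 30.
m ≡ 19·3321·38 + 10·3977·71 + 11·7857·30 = 7814242.
7814242 mod 322137 = 82954.

82954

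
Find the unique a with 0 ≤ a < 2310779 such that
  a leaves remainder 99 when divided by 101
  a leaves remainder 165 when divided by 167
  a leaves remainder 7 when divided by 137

2175841

The moduli are pairwise coprime; N = 101·167·137 = 2310779.
N/101 = 22879; 22879 ≡ 53 (mod 101); 53·61 ≡ 1, so inverse 61.
N/167 = 13837; 13837 ≡ 143 (mod 167); 143·160 ≡ 1, so inverse 160.
N/137 = 16867; 16867 ≡ 16 (mod 137); 16·60 ≡ 1, so inverse 60.
a ≡ 99·22879·61 + 165·13837·160 + 7·16867·60 = 510547221.
510547221 mod 2310779 = 2175841.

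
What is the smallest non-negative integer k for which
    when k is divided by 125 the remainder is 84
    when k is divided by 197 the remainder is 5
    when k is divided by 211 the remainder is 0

The moduli are pairwise coprime; N = 125·197·211 = 5195875.
N/125 = 41567; 41567 ≡ 67 (mod 125); 67·28 ≡ 1, so inverse 28.
N/197 = 26375; 26375 ≡ 174 (mod 197); 174·137 ≡ 1, so inverse 137.
N/211 = 24625; 24625 ≡ 149 (mod 211); 149·17 ≡ 1, so inverse 17.
k ≡ 84·41567·28 + 5·26375·137 + 0·24625·17 = 115832459.
115832459 mod 5195875 = 1523209.

1523209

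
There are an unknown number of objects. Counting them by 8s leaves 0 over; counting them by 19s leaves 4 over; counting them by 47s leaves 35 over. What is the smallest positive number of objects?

2056

The moduli are pairwise coprime; M = 8·19·47 = 7144.
M/8 = 893; 893 ≡ 5 (mod 8); 5·5 ≡ 1, so inverse 5.
M/19 = 376; 376 ≡ 15 (mod 19); 15·14 ≡ 1, so inverse 14.
M/47 = 152; 152 ≡ 11 (mod 47); 11·30 ≡ 1, so inverse 30.
N ≡ 0·893·5 + 4·376·14 + 35·152·30 = 180656.
180656 mod 7144 = 2056.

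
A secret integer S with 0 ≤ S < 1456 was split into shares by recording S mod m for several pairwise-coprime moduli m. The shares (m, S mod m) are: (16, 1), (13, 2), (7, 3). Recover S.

353

From S ≡ 1 (mod 16) write S = 1 + 16t. Substituting into S ≡ 2 (mod 13) gives 16t ≡ 1 (mod 13), and since 3⁻¹ ≡ 9 (mod 13), t ≡ 9. Hence S ≡ 1 + 16·9 = 145 (mod 208).
From S ≡ 145 (mod 208) write S = 145 + 208t. Substituting into S ≡ 3 (mod 7) gives 208t ≡ 5 (mod 7), and since 5⁻¹ ≡ 3 (mod 7), t ≡ 1. Hence S ≡ 145 + 208·1 = 353 (mod 1456).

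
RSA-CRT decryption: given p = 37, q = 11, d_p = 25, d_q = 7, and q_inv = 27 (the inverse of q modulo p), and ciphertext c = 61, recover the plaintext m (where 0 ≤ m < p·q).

m₁ = c^(d_p) mod p: c ≡ 24 (mod 37), and 24^25 mod 37 = 32.
m₂ = c^(d_q) mod q: c ≡ 6 (mod 11), and 6^7 mod 11 = 8.
h = q_inv·(m₁ − m₂) mod p = 27·(32 − 8) mod 37 = 19.
m = m₂ + h·q = 8 + 19·11 = 217.

217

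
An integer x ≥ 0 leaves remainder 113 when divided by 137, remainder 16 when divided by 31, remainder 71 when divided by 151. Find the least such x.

103959

The moduli are pairwise coprime; N = 137·31·151 = 641297.
N/137 = 4681; 4681 ≡ 23 (mod 137); 23·6 ≡ 1, so inverse 6.
N/31 = 20687; 20687 ≡ 10 (mod 31); 10·28 ≡ 1, so inverse 28.
N/151 = 4247; 4247 ≡ 19 (mod 151); 19·8 ≡ 1, so inverse 8.
x ≡ 113·4681·6 + 16·20687·28 + 71·4247·8 = 14853790.
14853790 mod 641297 = 103959.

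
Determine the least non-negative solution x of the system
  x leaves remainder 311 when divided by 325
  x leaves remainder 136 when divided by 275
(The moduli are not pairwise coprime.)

961

gcd(325, 275) = 25 and 25 | (136 − 311), so the pair is consistent; merging gives x ≡ 961 (mod 3575), where 3575 = lcm(325, 275).
The solution is unique modulo lcm(325, 275) = 3575.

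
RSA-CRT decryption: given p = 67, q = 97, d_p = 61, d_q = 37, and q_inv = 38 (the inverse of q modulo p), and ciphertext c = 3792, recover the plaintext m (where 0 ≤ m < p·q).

4647

m₁ = c^(d_p) mod p: c ≡ 40 (mod 67), and 40^61 mod 67 = 24.
m₂ = c^(d_q) mod q: c ≡ 9 (mod 97), and 9^37 mod 97 = 88.
h = q_inv·(m₁ − m₂) mod p = 38·(24 − 88) mod 67 = 47.
m = m₂ + h·q = 88 + 47·97 = 4647.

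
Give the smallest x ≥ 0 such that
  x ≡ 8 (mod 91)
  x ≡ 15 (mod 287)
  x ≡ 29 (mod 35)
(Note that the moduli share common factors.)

gcd(91, 287) = 7 and 7 | (15 − 8), so the pair is consistent; merging gives x ≡ 1737 (mod 3731), where 3731 = lcm(91, 287).
gcd(3731, 35) = 7 and 7 | (29 − 1737), so the pair is consistent; merging gives x ≡ 9199 (mod 18655), where 18655 = lcm(3731, 35).
The solution is unique modulo lcm(91, 287, 35) = 18655.

9199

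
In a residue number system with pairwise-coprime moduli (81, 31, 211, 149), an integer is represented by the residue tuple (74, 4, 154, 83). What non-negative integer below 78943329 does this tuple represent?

The moduli are pairwise coprime; N = 81·31·211·149 = 78943329.
N/81 = 974609; 974609 ≡ 17 (mod 81); 17·62 ≡ 1, so inverse 62.
N/31 = 2546559; 2546559 ≡ 2 (mod 31); 2·16 ≡ 1, so inverse 16.
N/211 = 374139; 374139 ≡ 36 (mod 211); 36·170 ≡ 1, so inverse 170.
N/149 = 529821; 529821 ≡ 126 (mod 149); 126·136 ≡ 1, so inverse 136.
x ≡ 74·974609·62 + 4·2546559·16 + 154·374139·170 + 83·529821·136 = 20410064336.
20410064336 mod 78943329 = 42685454.

42685454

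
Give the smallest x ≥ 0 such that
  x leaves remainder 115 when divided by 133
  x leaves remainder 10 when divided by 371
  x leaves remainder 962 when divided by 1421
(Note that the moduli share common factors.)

106116

Combine the congruences pairwise.
gcd(133, 371) = 7 and 7 | (10 − 115), so the pair is consistent; merging gives x ≡ 381 (mod 7049), where 7049 = lcm(133, 371).
gcd(7049, 1421) = 7 and 7 | (962 − 381), so the pair is consistent; merging gives x ≡ 106116 (mod 1430947), where 1430947 = lcm(7049, 1421).
The solution is unique modulo lcm(133, 371, 1421) = 1430947.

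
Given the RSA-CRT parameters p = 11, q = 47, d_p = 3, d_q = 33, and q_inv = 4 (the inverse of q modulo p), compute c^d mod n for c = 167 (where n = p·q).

349

m₁ = c^(d_p) mod p: c ≡ 2 (mod 11), and 2^3 mod 11 = 8.
m₂ = c^(d_q) mod q: c ≡ 26 (mod 47), and 26^33 mod 47 = 20.
h = q_inv·(m₁ − m₂) mod p = 4·(8 − 20) mod 11 = 7.
m = m₂ + h·q = 20 + 7·47 = 349.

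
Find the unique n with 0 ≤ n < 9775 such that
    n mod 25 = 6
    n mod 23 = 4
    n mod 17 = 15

The moduli are pairwise coprime; M = 25·23·17 = 9775.
M/25 = 391; 391 ≡ 16 (mod 25); 16·11 ≡ 1, so inverse 11.
M/23 = 425; 425 ≡ 11 (mod 23); 11·21 ≡ 1, so inverse 21.
M/17 = 575; 575 ≡ 14 (mod 17); 14·11 ≡ 1, so inverse 11.
n ≡ 6·391·11 + 4·425·21 + 15·575·11 = 156381.
156381 mod 9775 = 9756.

9756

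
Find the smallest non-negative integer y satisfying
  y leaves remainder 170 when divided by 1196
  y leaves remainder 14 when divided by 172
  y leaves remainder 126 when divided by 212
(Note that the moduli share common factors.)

gcd(1196, 172) = 4 and 4 | (14 − 170), so the pair is consistent; merging gives y ≡ 49206 (mod 51428), where 51428 = lcm(1196, 172).
gcd(51428, 212) = 4 and 4 | (126 − 49206), so the pair is consistent; merging gives y ≡ 2466322 (mod 2725684), where 2725684 = lcm(51428, 212).
The solution is unique modulo lcm(1196, 172, 212) = 2725684.

2466322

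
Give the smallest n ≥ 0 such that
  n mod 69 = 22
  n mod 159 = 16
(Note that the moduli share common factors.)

3196

gcd(69, 159) = 3 and 3 | (16 − 22), so the pair is consistent; merging gives n ≡ 3196 (mod 3657), where 3657 = lcm(69, 159).
The solution is unique modulo lcm(69, 159) = 3657.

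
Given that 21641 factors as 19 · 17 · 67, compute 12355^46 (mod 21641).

Mod 19: 12355 ≡ 5; by Fermat, exponent reduces to 46 mod 18 = 10; 5^10 ≡ 5 (mod 19).
Mod 17: 12355 ≡ 13; by Fermat, exponent reduces to 46 mod 16 = 14; 13^14 ≡ 16 (mod 17).
Mod 67: 12355 ≡ 27; 27^46 ≡ 59 (mod 67).
Combine by CRT: x ≡ 5 (mod 19), x ≡ 16 (mod 17), x ≡ 59 (mod 67) ⇒ x ≡ 13191 (mod 21641).

13191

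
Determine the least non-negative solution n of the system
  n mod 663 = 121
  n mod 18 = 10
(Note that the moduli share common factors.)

Combine the congruences pairwise.
gcd(663, 18) = 3 and 3 | (10 − 121), so the pair is consistent; merging gives n ≡ 784 (mod 3978), where 3978 = lcm(663, 18).
The solution is unique modulo lcm(663, 18) = 3978.

784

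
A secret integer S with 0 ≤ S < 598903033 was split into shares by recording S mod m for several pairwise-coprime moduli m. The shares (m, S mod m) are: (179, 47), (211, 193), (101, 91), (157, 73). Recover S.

366667764

Combine the congruences pairwise.
From S ≡ 47 (mod 179) write S = 47 + 179t. Substituting into S ≡ 193 (mod 211) gives 179t ≡ 146 (mod 211), and since 179⁻¹ ≡ 178 (mod 211), t ≡ 35. Hence S ≡ 47 + 179·35 = 6312 (mod 37769).
From S ≡ 6312 (mod 37769) write S = 6312 + 37769t. Substituting into S ≡ 91 (mod 101) gives 37769t ≡ 41 (mod 101), and since 96⁻¹ ≡ 20 (mod 101), t ≡ 12. Hence S ≡ 6312 + 37769·12 = 459540 (mod 3814669).
From S ≡ 459540 (mod 3814669) write S = 459540 + 3814669t. Substituting into S ≡ 73 (mod 157) gives 3814669t ≡ 72 (mod 157), and since 40⁻¹ ≡ 106 (mod 157), t ≡ 96. Hence S ≡ 459540 + 3814669·96 = 366667764 (mod 598903033).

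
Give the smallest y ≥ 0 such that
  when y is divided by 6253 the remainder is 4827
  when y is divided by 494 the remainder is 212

gcd(6253, 494) = 13 and 13 | (212 − 4827), so the pair is consistent; merging gives y ≡ 11080 (mod 237614), where 237614 = lcm(6253, 494).
The solution is unique modulo lcm(6253, 494) = 237614.

11080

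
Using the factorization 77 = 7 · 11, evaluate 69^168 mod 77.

71

Mod 7: 69 ≡ 6; since 6 | 168, by Fermat 6^168 ≡ 1 (mod 7).
Mod 11: 69 ≡ 3; by Fermat, exponent reduces to 168 mod 10 = 8; 3^8 ≡ 5 (mod 11).
Combine by CRT: x ≡ 1 (mod 7), x ≡ 5 (mod 11) ⇒ x ≡ 71 (mod 77).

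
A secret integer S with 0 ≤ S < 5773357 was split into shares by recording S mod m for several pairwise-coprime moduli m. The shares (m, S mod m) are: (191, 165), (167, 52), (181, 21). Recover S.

5750029

Combine the congruences pairwise.
From S ≡ 165 (mod 191) write S = 165 + 191t. Substituting into S ≡ 52 (mod 167) gives 191t ≡ 54 (mod 167), and since 24⁻¹ ≡ 7 (mod 167), t ≡ 44. Hence S ≡ 165 + 191·44 = 8569 (mod 31897).
From S ≡ 8569 (mod 31897) write S = 8569 + 31897t. Substituting into S ≡ 21 (mod 181) gives 31897t ≡ 140 (mod 181), and since 41⁻¹ ≡ 53 (mod 181), t ≡ 180. Hence S ≡ 8569 + 31897·180 = 5750029 (mod 5773357).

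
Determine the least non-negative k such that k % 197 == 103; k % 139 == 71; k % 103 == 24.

Combine the congruences pairwise.
From k ≡ 103 (mod 197) write k = 103 + 197t. Substituting into k ≡ 71 (mod 139) gives 197t ≡ 107 (mod 139), and since 58⁻¹ ≡ 12 (mod 139), t ≡ 33. Hence k ≡ 103 + 197·33 = 6604 (mod 27383).
From k ≡ 6604 (mod 27383) write k = 6604 + 27383t. Substituting into k ≡ 24 (mod 103) gives 27383t ≡ 12 (mod 103), and since 88⁻¹ ≡ 48 (mod 103), t ≡ 61. Hence k ≡ 6604 + 27383·61 = 1676967 (mod 2820449).

1676967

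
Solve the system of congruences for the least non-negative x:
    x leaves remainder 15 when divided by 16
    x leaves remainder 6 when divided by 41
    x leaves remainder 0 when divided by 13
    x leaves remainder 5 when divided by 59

The moduli are pairwise coprime; N = 16·41·13·59 = 503152.
N/16 = 31447; 31447 ≡ 7 (mod 16); 7·7 ≡ 1, so inverse 7.
N/41 = 12272; 12272 ≡ 13 (mod 41); 13·19 ≡ 1, so inverse 19.
N/13 = 38704; 38704 ≡ 3 (mod 13); 3·9 ≡ 1, so inverse 9.
N/59 = 8528; 8528 ≡ 32 (mod 59); 32·24 ≡ 1, so inverse 24.
x ≡ 15·31447·7 + 6·12272·19 + 0·38704·9 + 5·8528·24 = 5724303.
5724303 mod 503152 = 189631.

189631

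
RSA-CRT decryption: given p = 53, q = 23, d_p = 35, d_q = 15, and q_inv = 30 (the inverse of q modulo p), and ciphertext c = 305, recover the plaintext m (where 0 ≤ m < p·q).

m₁ = c^(d_p) mod p: c ≡ 40 (mod 53), and 40^35 mod 53 = 9.
m₂ = c^(d_q) mod q: c ≡ 6 (mod 23), and 6^15 mod 23 = 8.
h = q_inv·(m₁ − m₂) mod p = 30·(9 − 8) mod 53 = 30.
m = m₂ + h·q = 8 + 30·23 = 698.

698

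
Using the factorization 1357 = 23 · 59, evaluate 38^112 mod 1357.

Mod 23: 38 ≡ 15; by Fermat, exponent reduces to 112 mod 22 = 2; 15^2 ≡ 18 (mod 23).
Mod 59: 38 ≡ 38; by Fermat, exponent reduces to 112 mod 58 = 54; 38^54 ≡ 7 (mod 59).
Combine by CRT: x ≡ 18 (mod 23), x ≡ 7 (mod 59) ⇒ x ≡ 892 (mod 1357).

892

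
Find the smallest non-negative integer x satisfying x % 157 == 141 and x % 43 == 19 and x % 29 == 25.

150390

From x ≡ 141 (mod 157) write x = 141 + 157t. Substituting into x ≡ 19 (mod 43) gives 157t ≡ 7 (mod 43), and since 28⁻¹ ≡ 20 (mod 43), t ≡ 11. Hence x ≡ 141 + 157·11 = 1868 (mod 6751).
From x ≡ 1868 (mod 6751) write x = 1868 + 6751t. Substituting into x ≡ 25 (mod 29) gives 6751t ≡ 13 (mod 29), and since 23⁻¹ ≡ 24 (mod 29), t ≡ 22. Hence x ≡ 1868 + 6751·22 = 150390 (mod 195779).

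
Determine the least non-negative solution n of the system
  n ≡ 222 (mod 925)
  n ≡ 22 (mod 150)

Combine the congruences pairwise.
gcd(925, 150) = 25 and 25 | (22 − 222), so the pair is consistent; merging gives n ≡ 3922 (mod 5550), where 5550 = lcm(925, 150).
The solution is unique modulo lcm(925, 150) = 5550.

3922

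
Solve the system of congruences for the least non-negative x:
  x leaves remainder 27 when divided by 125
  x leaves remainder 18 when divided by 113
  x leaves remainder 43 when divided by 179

From x ≡ 27 (mod 125) write x = 27 + 125t. Substituting into x ≡ 18 (mod 113) gives 125t ≡ 104 (mod 113), and since 12⁻¹ ≡ 66 (mod 113), t ≡ 84. Hence x ≡ 27 + 125·84 = 10527 (mod 14125).
From x ≡ 10527 (mod 14125) write x = 10527 + 14125t. Substituting into x ≡ 43 (mod 179) gives 14125t ≡ 77 (mod 179), and since 163⁻¹ ≡ 123 (mod 179), t ≡ 163. Hence x ≡ 10527 + 14125·163 = 2312902 (mod 2528375).

2312902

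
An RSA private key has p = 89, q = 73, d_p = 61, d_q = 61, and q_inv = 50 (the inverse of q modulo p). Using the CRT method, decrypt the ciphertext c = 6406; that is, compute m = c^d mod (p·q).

m₁ = c^(d_p) mod p: c ≡ 87 (mod 89), and 87^61 mod 89 = 25.
m₂ = c^(d_q) mod q: c ≡ 55 (mod 73), and 55^61 mod 73 = 16.
h = q_inv·(m₁ − m₂) mod p = 50·(25 − 16) mod 89 = 5.
m = m₂ + h·q = 16 + 5·73 = 381.

381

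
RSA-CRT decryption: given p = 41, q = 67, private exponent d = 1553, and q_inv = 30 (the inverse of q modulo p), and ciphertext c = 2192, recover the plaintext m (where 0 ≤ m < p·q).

108

d_p = d mod (p−1) = 1553 mod 40 = 33; d_q = d mod (q−1) = 35.
m₁ = c^(d_p) mod p: c ≡ 19 (mod 41), and 19^33 mod 41 = 26.
m₂ = c^(d_q) mod q: c ≡ 48 (mod 67), and 48^35 mod 67 = 41.
h = q_inv·(m₁ − m₂) mod p = 30·(26 − 41) mod 41 = 1.
m = m₂ + h·q = 41 + 1·67 = 108.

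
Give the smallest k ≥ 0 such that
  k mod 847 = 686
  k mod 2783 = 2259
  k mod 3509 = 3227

52353

gcd(847, 2783) = 121 and 121 | (2259 − 686), so the pair is consistent; merging gives k ≡ 13391 (mod 19481), where 19481 = lcm(847, 2783).
gcd(19481, 3509) = 121 and 121 | (3227 − 13391), so the pair is consistent; merging gives k ≡ 52353 (mod 564949), where 564949 = lcm(19481, 3509).
The solution is unique modulo lcm(847, 2783, 3509) = 564949.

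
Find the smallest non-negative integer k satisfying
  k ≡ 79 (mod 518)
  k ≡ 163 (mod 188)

43591

gcd(518, 188) = 2 and 2 | (163 − 79), so the pair is consistent; merging gives k ≡ 43591 (mod 48692), where 48692 = lcm(518, 188).
The solution is unique modulo lcm(518, 188) = 48692.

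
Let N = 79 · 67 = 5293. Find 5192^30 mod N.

Mod 79: 5192 ≡ 57; 57^30 ≡ 21 (mod 79).
Mod 67: 5192 ≡ 33; 33^30 ≡ 59 (mod 67).
Combine by CRT: x ≡ 21 (mod 79), x ≡ 59 (mod 67) ⇒ x ≡ 4682 (mod 5293).

4682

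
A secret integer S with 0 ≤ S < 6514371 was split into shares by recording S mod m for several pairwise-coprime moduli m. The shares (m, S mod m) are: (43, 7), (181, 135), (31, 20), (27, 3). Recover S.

3763668

The moduli are pairwise coprime; N = 43·181·31·27 = 6514371.
N/43 = 151497; 151497 ≡ 8 (mod 43); 8·27 ≡ 1, so inverse 27.
N/181 = 35991; 35991 ≡ 153 (mod 181); 153·84 ≡ 1, so inverse 84.
N/31 = 210141; 210141 ≡ 23 (mod 31); 23·27 ≡ 1, so inverse 27.
N/27 = 241273; 241273 ≡ 1 (mod 27), inverse 1.
S ≡ 7·151497·27 + 135·35991·84 + 20·210141·27 + 3·241273·1 = 550970832.
550970832 mod 6514371 = 3763668.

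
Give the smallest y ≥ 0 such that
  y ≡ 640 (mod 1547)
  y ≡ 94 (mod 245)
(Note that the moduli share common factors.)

19204

gcd(1547, 245) = 7 and 7 | (94 − 640), so the pair is consistent; merging gives y ≡ 19204 (mod 54145), where 54145 = lcm(1547, 245).
The solution is unique modulo lcm(1547, 245) = 54145.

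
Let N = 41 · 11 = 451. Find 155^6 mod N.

Mod 41: 155 ≡ 32; 32^6 ≡ 40 (mod 41).
Mod 11: 155 ≡ 1; 1^6 ≡ 1 (mod 11).
Combine by CRT: x ≡ 40 (mod 41), x ≡ 1 (mod 11) ⇒ x ≡ 122 (mod 451).

122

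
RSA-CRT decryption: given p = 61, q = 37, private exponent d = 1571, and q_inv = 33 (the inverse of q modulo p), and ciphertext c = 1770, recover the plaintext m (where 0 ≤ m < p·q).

672

d_p = d mod (p−1) = 1571 mod 60 = 11; d_q = d mod (q−1) = 23.
m₁ = c^(d_p) mod p: c ≡ 1 (mod 61), and 1^11 mod 61 = 1.
m₂ = c^(d_q) mod q: c ≡ 31 (mod 37), and 31^23 mod 37 = 6.
h = q_inv·(m₁ − m₂) mod p = 33·(1 − 6) mod 61 = 18.
m = m₂ + h·q = 6 + 18·37 = 672.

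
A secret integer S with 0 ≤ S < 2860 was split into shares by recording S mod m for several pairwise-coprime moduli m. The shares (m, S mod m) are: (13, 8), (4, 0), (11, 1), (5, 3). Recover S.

The moduli are pairwise coprime; N = 13·4·11·5 = 2860.
N/13 = 220; 220 ≡ 12 (mod 13); 12·12 ≡ 1, so inverse 12.
N/4 = 715; 715 ≡ 3 (mod 4); 3·3 ≡ 1, so inverse 3.
N/11 = 260; 260 ≡ 7 (mod 11); 7·8 ≡ 1, so inverse 8.
N/5 = 572; 572 ≡ 2 (mod 5); 2·3 ≡ 1, so inverse 3.
S ≡ 8·220·12 + 0·715·3 + 1·260·8 + 3·572·3 = 28348.
28348 mod 2860 = 2608.

2608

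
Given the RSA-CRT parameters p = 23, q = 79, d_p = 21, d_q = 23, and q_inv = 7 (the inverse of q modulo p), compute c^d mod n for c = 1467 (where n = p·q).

m₁ = c^(d_p) mod p: c ≡ 18 (mod 23), and 18^21 mod 23 = 9.
m₂ = c^(d_q) mod q: c ≡ 45 (mod 79), and 45^23 mod 79 = 11.
h = q_inv·(m₁ − m₂) mod p = 7·(9 − 11) mod 23 = 9.
m = m₂ + h·q = 11 + 9·79 = 722.

722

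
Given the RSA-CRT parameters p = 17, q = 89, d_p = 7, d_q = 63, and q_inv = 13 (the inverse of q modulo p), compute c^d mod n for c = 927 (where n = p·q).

m₁ = c^(d_p) mod p: c ≡ 9 (mod 17), and 9^7 mod 17 = 2.
m₂ = c^(d_q) mod q: c ≡ 37 (mod 89), and 37^63 mod 89 = 77.
h = q_inv·(m₁ − m₂) mod p = 13·(2 − 77) mod 17 = 11.
m = m₂ + h·q = 77 + 11·89 = 1056.

1056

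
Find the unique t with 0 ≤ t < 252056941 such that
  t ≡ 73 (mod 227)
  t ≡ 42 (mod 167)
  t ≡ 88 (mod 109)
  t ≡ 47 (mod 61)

194241249

The moduli are pairwise coprime; N = 227·167·109·61 = 252056941.
N/227 = 1110383; 1110383 ≡ 126 (mod 227); 126·218 ≡ 1, so inverse 218.
N/167 = 1509323; 1509323 ≡ 144 (mod 167); 144·29 ≡ 1, so inverse 29.
N/109 = 2312449; 2312449 ≡ 14 (mod 109); 14·39 ≡ 1, so inverse 39.
N/61 = 4132081; 4132081 ≡ 2 (mod 61); 2·31 ≡ 1, so inverse 31.
t ≡ 73·1110383·218 + 42·1509323·29 + 88·2312449·39 + 47·4132081·31 = 33465757461.
33465757461 mod 252056941 = 194241249.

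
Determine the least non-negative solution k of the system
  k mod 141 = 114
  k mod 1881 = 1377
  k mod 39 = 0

Combine the congruences pairwise.
gcd(141, 1881) = 3 and 3 | (1377 − 114), so the pair is consistent; merging gives k ≡ 12663 (mod 88407), where 88407 = lcm(141, 1881).
gcd(88407, 39) = 3 and 3 | (0 − 12663), so the pair is consistent; merging gives k ≡ 985140 (mod 1149291), where 1149291 = lcm(88407, 39).
The solution is unique modulo lcm(141, 1881, 39) = 1149291.

985140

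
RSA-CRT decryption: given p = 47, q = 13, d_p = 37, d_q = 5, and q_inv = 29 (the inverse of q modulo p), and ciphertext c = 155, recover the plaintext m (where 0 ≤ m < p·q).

12

m₁ = c^(d_p) mod p: c ≡ 14 (mod 47), and 14^37 mod 47 = 12.
m₂ = c^(d_q) mod q: c ≡ 12 (mod 13), and 12^5 mod 13 = 12.
h = q_inv·(m₁ − m₂) mod p = 29·(12 − 12) mod 47 = 0.
m = m₂ + h·q = 12 + 0·13 = 12.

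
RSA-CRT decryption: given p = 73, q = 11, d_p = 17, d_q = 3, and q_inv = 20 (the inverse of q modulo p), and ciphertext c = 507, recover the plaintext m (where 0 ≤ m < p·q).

529

m₁ = c^(d_p) mod p: c ≡ 69 (mod 73), and 69^17 mod 73 = 18.
m₂ = c^(d_q) mod q: c ≡ 1 (mod 11), and 1^3 mod 11 = 1.
h = q_inv·(m₁ − m₂) mod p = 20·(18 − 1) mod 73 = 48.
m = m₂ + h·q = 1 + 48·11 = 529.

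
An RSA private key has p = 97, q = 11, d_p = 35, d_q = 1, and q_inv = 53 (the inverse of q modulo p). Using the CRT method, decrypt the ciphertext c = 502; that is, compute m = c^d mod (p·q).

1030

m₁ = c^(d_p) mod p: c ≡ 17 (mod 97), and 17^35 mod 97 = 60.
m₂ = c^(d_q) mod q: c ≡ 7 (mod 11), and 7^1 mod 11 = 7.
h = q_inv·(m₁ − m₂) mod p = 53·(60 − 7) mod 97 = 93.
m = m₂ + h·q = 7 + 93·11 = 1030.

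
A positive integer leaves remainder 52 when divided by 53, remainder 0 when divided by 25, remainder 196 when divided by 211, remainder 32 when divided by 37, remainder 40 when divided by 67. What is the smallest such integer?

675092375

From k ≡ 52 (mod 53) write k = 52 + 53t. Substituting into k ≡ 0 (mod 25) gives 53t ≡ 23 (mod 25), and since 3⁻¹ ≡ 17 (mod 25), t ≡ 16. Hence k ≡ 52 + 53·16 = 900 (mod 1325).
From k ≡ 900 (mod 1325) write k = 900 + 1325t. Substituting into k ≡ 196 (mod 211) gives 1325t ≡ 140 (mod 211), and since 59⁻¹ ≡ 93 (mod 211), t ≡ 149. Hence k ≡ 900 + 1325·149 = 198325 (mod 279575).
From k ≡ 198325 (mod 279575) write k = 198325 + 279575t. Substituting into k ≡ 32 (mod 37) gives 279575t ≡ 27 (mod 37), and since 3⁻¹ ≡ 25 (mod 37), t ≡ 9. Hence k ≡ 198325 + 279575·9 = 2714500 (mod 10344275).
From k ≡ 2714500 (mod 10344275) write k = 2714500 + 10344275t. Substituting into k ≡ 40 (mod 67) gives 10344275t ≡ 45 (mod 67), and since 11⁻¹ ≡ 61 (mod 67), t ≡ 65. Hence k ≡ 2714500 + 10344275·65 = 675092375 (mod 693066425).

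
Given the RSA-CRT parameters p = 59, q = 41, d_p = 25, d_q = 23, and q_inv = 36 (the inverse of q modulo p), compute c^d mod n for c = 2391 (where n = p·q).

1780

m₁ = c^(d_p) mod p: c ≡ 31 (mod 59), and 31^25 mod 59 = 10.
m₂ = c^(d_q) mod q: c ≡ 13 (mod 41), and 13^23 mod 41 = 17.
h = q_inv·(m₁ − m₂) mod p = 36·(10 − 17) mod 59 = 43.
m = m₂ + h·q = 17 + 43·41 = 1780.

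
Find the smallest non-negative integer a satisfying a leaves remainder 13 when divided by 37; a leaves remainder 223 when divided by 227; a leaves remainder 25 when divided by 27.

The moduli are pairwise coprime; N = 37·227·27 = 226773.
N/37 = 6129; 6129 ≡ 24 (mod 37); 24·17 ≡ 1, so inverse 17.
N/227 = 999; 999 ≡ 91 (mod 227); 91·5 ≡ 1, so inverse 5.
N/27 = 8399; 8399 ≡ 2 (mod 27); 2·14 ≡ 1, so inverse 14.
a ≡ 13·6129·17 + 223·999·5 + 25·8399·14 = 5408044.
5408044 mod 226773 = 192265.

192265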